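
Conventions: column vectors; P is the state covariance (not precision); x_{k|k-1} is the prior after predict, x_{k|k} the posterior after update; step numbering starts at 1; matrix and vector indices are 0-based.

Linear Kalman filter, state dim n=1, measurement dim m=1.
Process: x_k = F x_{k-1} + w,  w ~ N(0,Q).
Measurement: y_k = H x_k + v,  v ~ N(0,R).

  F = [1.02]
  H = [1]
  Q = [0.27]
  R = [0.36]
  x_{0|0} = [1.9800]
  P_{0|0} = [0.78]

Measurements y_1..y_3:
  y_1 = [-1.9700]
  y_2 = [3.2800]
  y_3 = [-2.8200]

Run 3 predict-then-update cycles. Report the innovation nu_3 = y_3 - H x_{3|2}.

step 1: x^-=[2.0196]  P^-=[1.0815]  S=[1.4415]  K=[0.7503]  nu=[-3.9896]  x^+=[-0.9736]  P^+=[0.2701]
step 2: x^-=[-0.9931]  P^-=[0.5510]  S=[0.9110]  K=[0.6048]  nu=[4.2731]  x^+=[1.5914]  P^+=[0.2177]
step 3: x^-=[1.6232]  P^-=[0.4965]  S=[0.8565]  K=[0.5797]  nu=[-4.4432]  x^+=[-0.9525]  P^+=[0.2087]

innov = [-4.4432]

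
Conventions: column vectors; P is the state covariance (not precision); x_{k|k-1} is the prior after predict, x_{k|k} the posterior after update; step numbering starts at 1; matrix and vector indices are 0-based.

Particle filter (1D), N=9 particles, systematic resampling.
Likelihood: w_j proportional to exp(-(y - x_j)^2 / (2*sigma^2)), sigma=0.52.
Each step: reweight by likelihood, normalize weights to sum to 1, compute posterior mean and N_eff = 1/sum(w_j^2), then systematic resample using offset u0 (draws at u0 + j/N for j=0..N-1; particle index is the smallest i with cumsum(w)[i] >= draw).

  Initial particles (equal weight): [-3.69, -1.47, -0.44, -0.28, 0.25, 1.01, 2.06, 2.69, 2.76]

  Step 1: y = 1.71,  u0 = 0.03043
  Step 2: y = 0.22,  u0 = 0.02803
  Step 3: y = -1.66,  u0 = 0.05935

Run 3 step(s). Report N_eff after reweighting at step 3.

step 1: w=[0.0000, 0.0000, 0.0001, 0.0004, 0.0128, 0.2656, 0.5241, 0.1113, 0.0856]  mean=1.8867  Neff=2.7386  idx=[5, 5, 5, 6, 6, 6, 6, 7, 8]
step 2: w=[0.3307, 0.3307, 0.3307, 0.0020, 0.0020, 0.0020, 0.0020, 0.0000, 0.0000]  mean=1.0184  Neff=3.0486  idx=[0, 0, 0, 1, 1, 1, 2, 2, 2]
step 3: w=[0.1111, 0.1111, 0.1111, 0.1111, 0.1111, 0.1111, 0.1111, 0.1111, 0.1111]  mean=1.0100  Neff=9.0000  idx=[0, 1, 2, 3, 4, 5, 6, 7, 8]

N_eff = 9.0000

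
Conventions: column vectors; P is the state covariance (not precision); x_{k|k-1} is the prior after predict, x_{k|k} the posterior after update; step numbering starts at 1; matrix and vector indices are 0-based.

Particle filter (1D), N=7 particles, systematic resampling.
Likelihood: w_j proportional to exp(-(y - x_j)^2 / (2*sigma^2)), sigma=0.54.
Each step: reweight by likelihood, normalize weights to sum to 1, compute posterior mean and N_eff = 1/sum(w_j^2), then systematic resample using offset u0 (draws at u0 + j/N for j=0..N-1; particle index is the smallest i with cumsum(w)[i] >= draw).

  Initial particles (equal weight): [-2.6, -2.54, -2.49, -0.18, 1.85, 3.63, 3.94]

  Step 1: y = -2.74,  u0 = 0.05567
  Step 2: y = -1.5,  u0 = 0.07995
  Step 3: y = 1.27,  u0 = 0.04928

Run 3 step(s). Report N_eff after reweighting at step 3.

step 1: w=[0.3455, 0.3336, 0.3210, 0.0000, 0.0000, 0.0000, 0.0000]  mean=-2.5447  Neff=2.9973  idx=[0, 0, 0, 1, 1, 2, 2]
step 2: w=[0.1182, 0.1182, 0.1182, 0.1473, 0.1473, 0.1753, 0.1753]  mean=-2.5437  Neff=6.8106  idx=[0, 1, 3, 4, 5, 5, 6]
step 3: w=[0.0525, 0.0525, 0.1156, 0.1156, 0.2213, 0.2213, 0.2213]  mean=-2.5131  Neff=5.5827  idx=[0, 2, 3, 4, 5, 5, 6]

N_eff = 5.5827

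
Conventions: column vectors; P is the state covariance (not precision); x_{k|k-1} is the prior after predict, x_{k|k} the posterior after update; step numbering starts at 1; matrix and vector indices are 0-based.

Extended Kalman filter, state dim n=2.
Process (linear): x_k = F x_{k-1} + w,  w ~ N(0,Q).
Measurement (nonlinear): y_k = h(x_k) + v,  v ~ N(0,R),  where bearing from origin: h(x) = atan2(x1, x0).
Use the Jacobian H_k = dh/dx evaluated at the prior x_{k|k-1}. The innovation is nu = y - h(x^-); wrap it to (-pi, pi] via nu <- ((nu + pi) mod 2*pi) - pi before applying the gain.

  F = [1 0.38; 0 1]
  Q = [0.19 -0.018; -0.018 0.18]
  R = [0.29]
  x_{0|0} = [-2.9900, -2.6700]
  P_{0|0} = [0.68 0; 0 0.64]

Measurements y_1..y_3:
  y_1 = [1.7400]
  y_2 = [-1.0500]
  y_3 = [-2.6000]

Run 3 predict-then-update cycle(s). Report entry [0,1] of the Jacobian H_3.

H_jac[0,1] = -0.1363

step 1: x^-=[-4.0046, -2.6700]  P^-=[0.9624 0.2252; 0.2252 0.8200]  H_jac=[0.1153 -0.1729]  S=[0.3183]  K=[0.2262; -0.3638]  nu=[-1.9896]  x^+=[-4.4546, -1.9462]  P^+=[0.9461 0.2514; 0.2514 0.7779]
step 2: x^-=[-5.1942, -1.9462]  P^-=[1.4395 0.5290; 0.5290 0.9579]  H_jac=[0.0633 -0.1688]  S=[0.3118]  K=[0.0056; -0.4114]  nu=[1.7331]  x^+=[-5.1844, -2.6592]  P^+=[1.4395 0.5297; 0.5297 0.9051]
step 3: x^-=[-6.1949, -2.6592]  P^-=[2.1628 0.8556; 0.8556 1.0851]  H_jac=[0.0585 -0.1363]  S=[0.3039]  K=[0.0326; -0.3219]  nu=[0.1361]  x^+=[-6.1905, -2.7030]  P^+=[2.1625 0.8588; 0.8588 1.0536]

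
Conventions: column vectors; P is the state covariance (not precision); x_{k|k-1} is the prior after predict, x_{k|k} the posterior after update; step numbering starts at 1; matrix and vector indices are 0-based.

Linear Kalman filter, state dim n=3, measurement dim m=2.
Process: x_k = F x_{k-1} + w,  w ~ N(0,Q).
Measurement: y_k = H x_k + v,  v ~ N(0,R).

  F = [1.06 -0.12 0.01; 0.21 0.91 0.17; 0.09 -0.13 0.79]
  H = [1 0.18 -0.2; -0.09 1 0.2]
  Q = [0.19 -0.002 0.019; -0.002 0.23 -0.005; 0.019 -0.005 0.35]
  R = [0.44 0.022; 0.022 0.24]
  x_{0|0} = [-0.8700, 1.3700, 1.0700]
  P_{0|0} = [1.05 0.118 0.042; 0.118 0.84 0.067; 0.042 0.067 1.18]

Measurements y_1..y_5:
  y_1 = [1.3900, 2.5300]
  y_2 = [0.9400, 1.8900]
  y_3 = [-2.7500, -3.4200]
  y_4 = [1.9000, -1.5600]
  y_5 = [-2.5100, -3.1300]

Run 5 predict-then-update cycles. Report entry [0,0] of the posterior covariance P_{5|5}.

step 1: x^-=[-1.0759, 1.2459, 0.5889]  P^-=[1.3527 0.2598 0.1528; 0.2598 1.0748 0.1347; 0.1528 0.1347 1.0986]  S=[1.8942 0.3166; 0.3166 1.3714]  K=[0.7303 -0.0457; 0.0974 0.7639; -0.0666 0.2638]  nu=[2.3594, 1.0695]  x^+=[0.5984, 2.2927, 0.7139]  P^+=[0.3607 -0.0023 0.1995; -0.0023 0.2095 -0.1214; 0.1995 -0.1214 1.0059]
step 2: x^-=[0.3663, 2.3333, 0.3198]  P^-=[0.6035 0.0927 0.2439; 0.0927 0.4243 0.0636; 0.2439 0.0636 1.0376]  S=[1.0299 0.1365; 0.1365 0.7107]  K=[0.5526 0.0165; 0.0737 0.5890; -0.0000 0.3506]  nu=[0.2176, -0.4743]  x^+=[0.4788, 2.0700, 0.1535]  P^+=[0.2863 -0.0008 0.2134; -0.0008 0.1603 -0.0867; 0.2134 -0.0867 0.9503]
step 3: x^-=[0.2606, 2.0103, -0.1048]  P^-=[0.5190 0.0850 0.2436; 0.0850 0.3909 0.0873; 0.2436 0.0873 0.9963]  S=[0.9384 0.1282; 0.1282 0.6858]  K=[0.5133 0.0309; 0.0689 0.5714; 0.0116 0.3836]  nu=[-3.3934, -5.3859]  x^+=[-1.6475, -1.3010, -2.2105]  P^+=[0.2671 0.0018 0.2046; 0.0018 0.1524 -0.0681; 0.2046 -0.0681 0.8940]
step 4: x^-=[-1.6124, -1.9057, -1.7254]  P^-=[0.4964 0.0821 0.2317; 0.0821 0.3881 0.0918; 0.2317 0.0918 0.9557]  S=[0.9175 0.1252; 0.1252 0.6840]  K=[0.5025 0.0305; 0.0677 0.5711; 0.0102 0.3814]  nu=[3.5103, 0.5457]  x^+=[0.1683, -1.3564, -1.4815]  P^+=[0.2603 0.0028 0.1950; 0.0028 0.1511 -0.0617; 0.1950 -0.0617 0.8552]
step 5: x^-=[0.3263, -1.4509, -0.9789]  P^-=[0.4883 0.0798 0.2220; 0.0798 0.3873 0.0894; 0.2220 0.0894 0.9287]  S=[0.9115 0.1228; 0.1228 0.6818]  K=[0.4990 0.0278; 0.0674 0.5716; 0.0071 0.3730]  nu=[-2.7709, -1.4540]  x^+=[-1.0968, -2.4686, -1.5409]  P^+=[0.2574 0.0031 0.1888; 0.0031 0.1509 -0.0600; 0.1888 -0.0600 0.8332]

P_post[0,0] = 0.2574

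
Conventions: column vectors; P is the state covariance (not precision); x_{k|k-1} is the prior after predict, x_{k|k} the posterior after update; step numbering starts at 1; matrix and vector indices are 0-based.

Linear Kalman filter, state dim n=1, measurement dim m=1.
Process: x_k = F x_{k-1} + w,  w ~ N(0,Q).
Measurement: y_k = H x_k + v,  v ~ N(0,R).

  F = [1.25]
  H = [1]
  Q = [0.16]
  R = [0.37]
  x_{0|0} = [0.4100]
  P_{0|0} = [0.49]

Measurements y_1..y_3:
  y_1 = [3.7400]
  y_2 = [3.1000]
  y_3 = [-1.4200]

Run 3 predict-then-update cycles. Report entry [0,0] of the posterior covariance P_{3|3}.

step 1: x^-=[0.5125]  P^-=[0.9256]  S=[1.2956]  K=[0.7144]  nu=[3.2275]  x^+=[2.8183]  P^+=[0.2643]
step 2: x^-=[3.5229]  P^-=[0.5730]  S=[0.9430]  K=[0.6076]  nu=[-0.4229]  x^+=[3.2659]  P^+=[0.2248]
step 3: x^-=[4.0824]  P^-=[0.5113]  S=[0.8813]  K=[0.5802]  nu=[-5.5024]  x^+=[0.8901]  P^+=[0.2147]

P_post[0,0] = 0.2147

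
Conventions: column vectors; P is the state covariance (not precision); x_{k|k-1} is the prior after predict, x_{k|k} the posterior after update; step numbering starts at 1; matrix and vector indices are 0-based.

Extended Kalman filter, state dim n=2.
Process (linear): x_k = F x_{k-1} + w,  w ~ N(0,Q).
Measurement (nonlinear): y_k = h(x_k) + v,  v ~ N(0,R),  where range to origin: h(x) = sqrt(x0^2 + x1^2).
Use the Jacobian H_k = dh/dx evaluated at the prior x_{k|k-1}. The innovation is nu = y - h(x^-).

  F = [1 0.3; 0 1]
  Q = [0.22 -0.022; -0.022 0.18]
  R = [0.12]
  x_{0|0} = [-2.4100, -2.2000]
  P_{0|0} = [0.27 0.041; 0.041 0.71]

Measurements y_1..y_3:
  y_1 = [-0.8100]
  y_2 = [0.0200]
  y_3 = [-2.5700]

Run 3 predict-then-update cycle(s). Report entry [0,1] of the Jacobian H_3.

H_jac[0,1] = 0.8027

step 1: x^-=[-3.0700, -2.2000]  P^-=[0.5785 0.2320; 0.2320 0.8900]  H_jac=[-0.8128 -0.5825]  S=[1.0239]  K=[-0.5912; -0.6905]  nu=[-4.5869]  x^+=[-0.3580, 0.9673]  P^+=[0.2206 -0.1860; -0.1860 0.4018]
step 2: x^-=[-0.0678, 0.9673]  P^-=[0.3651 -0.0875; -0.0875 0.5818]  H_jac=[-0.0700 0.9975]  S=[0.7130]  K=[-0.1582; 0.8226]  nu=[-0.9496]  x^+=[0.0824, 0.1861]  P^+=[0.3473 0.0053; 0.0053 0.0993]
step 3: x^-=[0.1382, 0.1861]  P^-=[0.5794 0.0131; 0.0131 0.2793]  H_jac=[0.5963 0.8027]  S=[0.5186]  K=[0.6866; 0.4475]  nu=[-2.8018]  x^+=[-1.7854, -1.0676]  P^+=[0.3350 -0.1462; -0.1462 0.1755]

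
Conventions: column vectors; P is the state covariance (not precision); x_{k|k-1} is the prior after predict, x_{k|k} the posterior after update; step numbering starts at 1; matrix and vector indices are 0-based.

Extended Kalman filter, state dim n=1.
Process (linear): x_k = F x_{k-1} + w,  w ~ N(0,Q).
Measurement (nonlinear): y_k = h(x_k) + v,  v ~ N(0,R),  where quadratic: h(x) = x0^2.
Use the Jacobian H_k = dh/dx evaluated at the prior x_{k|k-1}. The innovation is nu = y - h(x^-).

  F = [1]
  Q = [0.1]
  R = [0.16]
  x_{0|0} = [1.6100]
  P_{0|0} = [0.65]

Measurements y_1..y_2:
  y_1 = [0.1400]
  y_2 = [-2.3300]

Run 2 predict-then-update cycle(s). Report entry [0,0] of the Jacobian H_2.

H_jac[0,0] = 1.7277

step 1: x^-=[1.6100]  P^-=[0.7500]  H_jac=[3.2200]  S=[7.9363]  K=[0.3043]  nu=[-2.4521]  x^+=[0.8638]  P^+=[0.0151]
step 2: x^-=[0.8638]  P^-=[0.1151]  H_jac=[1.7277]  S=[0.5036]  K=[0.3949]  nu=[-3.0762]  x^+=[-0.3510]  P^+=[0.0366]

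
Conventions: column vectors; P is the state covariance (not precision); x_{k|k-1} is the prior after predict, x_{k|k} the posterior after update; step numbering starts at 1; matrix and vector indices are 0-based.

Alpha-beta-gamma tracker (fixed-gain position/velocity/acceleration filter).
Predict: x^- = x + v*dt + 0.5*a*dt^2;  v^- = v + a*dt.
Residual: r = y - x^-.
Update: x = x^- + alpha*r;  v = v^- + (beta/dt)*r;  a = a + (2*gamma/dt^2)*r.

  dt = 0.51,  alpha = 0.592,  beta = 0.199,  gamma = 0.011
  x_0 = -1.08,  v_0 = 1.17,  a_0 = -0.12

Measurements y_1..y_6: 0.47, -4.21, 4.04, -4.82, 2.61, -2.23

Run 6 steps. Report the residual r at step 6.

step 1: x_pred=-0.4989  r=0.9689  x^+=0.0747  v^+=1.4869  a^+=-0.0380
step 2: x_pred=0.8280  r=-5.0380  x^+=-2.1545  v^+=-0.4984  a^+=-0.4642
step 3: x_pred=-2.4690  r=6.5090  x^+=1.3843  v^+=1.8047  a^+=0.0864
step 4: x_pred=2.3160  r=-7.1360  x^+=-1.9085  v^+=-0.9357  a^+=-0.5172
step 5: x_pred=-2.4530  r=5.0630  x^+=0.5443  v^+=0.7761  a^+=-0.0890
step 6: x_pred=0.9285  r=-3.1585  x^+=-0.9413  v^+=-0.5017  a^+=-0.3561

resid = -3.1585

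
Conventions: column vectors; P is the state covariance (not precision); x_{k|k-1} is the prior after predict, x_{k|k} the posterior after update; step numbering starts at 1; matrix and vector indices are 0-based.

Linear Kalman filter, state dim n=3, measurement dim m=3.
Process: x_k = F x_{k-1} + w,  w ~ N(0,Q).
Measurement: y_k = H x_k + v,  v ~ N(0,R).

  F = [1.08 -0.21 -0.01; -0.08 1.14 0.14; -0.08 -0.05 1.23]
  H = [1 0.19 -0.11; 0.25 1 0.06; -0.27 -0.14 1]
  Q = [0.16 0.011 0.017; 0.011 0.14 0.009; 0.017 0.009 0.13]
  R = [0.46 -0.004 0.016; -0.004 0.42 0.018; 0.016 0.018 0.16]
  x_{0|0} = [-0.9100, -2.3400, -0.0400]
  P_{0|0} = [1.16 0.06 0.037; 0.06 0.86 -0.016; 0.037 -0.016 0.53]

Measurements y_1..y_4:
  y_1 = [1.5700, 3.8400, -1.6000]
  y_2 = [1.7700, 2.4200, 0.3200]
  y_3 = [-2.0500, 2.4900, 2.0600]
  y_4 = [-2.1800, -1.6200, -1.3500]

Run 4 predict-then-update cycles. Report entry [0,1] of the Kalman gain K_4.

step 1: x^-=[-0.4910, -2.6004, 0.1406]  P^-=[1.5229 -0.2147 -0.0296; -0.2147 1.2586 0.0271; -0.0296 0.0271 0.9366]  S=[1.9635 0.3812 -0.5156; 0.3812 1.6722 -0.1194; -0.5156 -0.1194 1.2245]  K=[0.7663 -0.0779 -0.0204; -0.1521 0.7516 -0.0652; 0.1400 0.0730 0.8344]  nu=[2.5705, 6.5547, -2.2372]  x^+=[1.0138, 2.0808, -0.8876]  P^+=[0.3891 -0.1390 0.0932; -0.1390 0.3491 0.0120; 0.0932 0.0120 0.1639]
step 2: x^-=[0.6669, 2.1667, -1.2768]  P^-=[0.6904 -0.2663 0.1110; -0.2663 0.6265 0.0385; 0.1110 0.0385 0.3604]  S=[1.0502 0.0062 -0.0536; 0.0062 0.9658 0.0506; -0.0536 0.0506 0.4922]  K=[0.5980 -0.0938 -0.0027; -0.1492 0.5847 -0.0304; 0.1086 0.0553 0.6666]  nu=[0.5510, 0.1632, 2.0802]  x^+=[0.9754, 2.1168, 0.1786]  P^+=[0.3068 -0.1229 0.0731; -0.1229 0.2758 0.0087; 0.0731 0.0087 0.1303]
step 3: x^-=[0.6071, 2.3601, 0.0358]  P^-=[0.5843 -0.2244 0.0912; -0.2244 0.5266 0.0325; 0.0912 0.0325 0.3134]  S=[0.9604 0.0048 -0.0467; 0.0048 0.8787 0.0457; -0.0467 0.0457 0.4510]  K=[0.5534 -0.0853 -0.0119; -0.1371 0.5397 -0.0258; 0.0962 0.0509 0.6350]  nu=[-3.1016, -0.0240, 2.5185]  x^+=[-1.1372, 2.7073, 1.3357]  P^+=[0.2835 -0.1131 0.0661; -0.1131 0.2545 0.0085; 0.0661 0.0085 0.1231]
step 4: x^-=[-1.8101, 3.3643, 1.5985]  P^-=[0.5518 -0.2060 0.0836; -0.2060 0.4969 0.0320; 0.0836 0.0320 0.3037]  S=[0.9354 0.0101 -0.0476; 0.0101 0.8558 0.0435; -0.0476 0.0435 0.4440]  K=[0.5382 -0.0792 -0.0169; -0.1300 0.5255 -0.0248; 0.0915 0.0501 0.6280]  nu=[-0.8333, -4.6277, -2.9662]  x^+=[-1.8419, 1.1145, -0.5723]  P^+=[0.2752 -0.1083 0.0636; -0.1083 0.2473 0.0088; 0.0636 0.0088 0.1213]

K[0,1] = -0.0792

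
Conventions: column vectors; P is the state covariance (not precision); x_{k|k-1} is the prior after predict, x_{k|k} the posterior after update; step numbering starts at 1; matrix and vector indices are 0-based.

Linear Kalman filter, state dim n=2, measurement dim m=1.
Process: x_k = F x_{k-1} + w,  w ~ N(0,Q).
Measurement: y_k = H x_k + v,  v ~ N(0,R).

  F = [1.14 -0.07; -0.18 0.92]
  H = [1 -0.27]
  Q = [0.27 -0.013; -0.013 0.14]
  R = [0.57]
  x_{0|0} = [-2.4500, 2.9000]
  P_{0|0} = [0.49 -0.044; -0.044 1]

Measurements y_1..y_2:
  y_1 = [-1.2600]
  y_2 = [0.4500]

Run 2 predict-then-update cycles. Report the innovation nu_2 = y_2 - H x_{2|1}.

step 1: x^-=[-2.9960, 3.1090]  P^-=[0.9187 -0.2246; -0.2246 1.0168]  S=[1.6842]  K=[0.5815; -0.2964]  nu=[2.5754]  x^+=[-1.4983, 2.3456]  P^+=[0.3492 0.0656; 0.0656 0.8689]
step 2: x^-=[-1.8723, 2.4277]  P^-=[0.7176 -0.0709; -0.0709 0.8650]  S=[1.3890]  K=[0.5304; -0.2192]  nu=[2.9778]  x^+=[-0.2928, 1.7749]  P^+=[0.3268 0.0906; 0.0906 0.7982]

innov = [2.9778]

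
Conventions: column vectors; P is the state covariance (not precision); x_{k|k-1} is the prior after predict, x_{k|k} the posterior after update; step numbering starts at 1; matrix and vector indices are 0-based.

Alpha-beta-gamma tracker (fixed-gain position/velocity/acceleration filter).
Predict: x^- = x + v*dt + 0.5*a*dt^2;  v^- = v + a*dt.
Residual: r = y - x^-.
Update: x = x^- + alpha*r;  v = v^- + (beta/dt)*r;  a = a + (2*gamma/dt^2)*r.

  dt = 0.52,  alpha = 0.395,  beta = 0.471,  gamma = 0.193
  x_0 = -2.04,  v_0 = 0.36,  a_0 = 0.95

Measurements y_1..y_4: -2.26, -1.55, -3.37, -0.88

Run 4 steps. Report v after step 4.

v_post = -0.4744

step 1: x_pred=-1.7244  r=-0.5356  x^+=-1.9359  v^+=0.3688  a^+=0.1854
step 2: x_pred=-1.7191  r=0.1691  x^+=-1.6523  v^+=0.6184  a^+=0.4267
step 3: x_pred=-1.2730  r=-2.0970  x^+=-2.1013  v^+=-1.0591  a^+=-2.5667
step 4: x_pred=-2.9991  r=2.1191  x^+=-2.1620  v^+=-0.4744  a^+=0.4583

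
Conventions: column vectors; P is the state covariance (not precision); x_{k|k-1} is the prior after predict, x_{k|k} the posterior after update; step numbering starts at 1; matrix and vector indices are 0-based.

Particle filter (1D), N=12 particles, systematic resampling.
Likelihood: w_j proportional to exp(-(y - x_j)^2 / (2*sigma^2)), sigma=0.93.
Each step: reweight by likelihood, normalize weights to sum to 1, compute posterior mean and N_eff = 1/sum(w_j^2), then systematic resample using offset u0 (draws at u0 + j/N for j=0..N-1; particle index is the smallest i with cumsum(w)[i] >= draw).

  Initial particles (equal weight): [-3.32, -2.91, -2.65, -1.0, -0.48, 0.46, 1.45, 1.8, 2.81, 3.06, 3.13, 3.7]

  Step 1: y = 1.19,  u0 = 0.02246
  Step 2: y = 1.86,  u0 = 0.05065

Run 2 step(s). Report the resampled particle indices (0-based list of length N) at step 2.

resampled_idx = [2, 4, 4, 5, 6, 6, 7, 8, 8, 9, 10, 11]

step 1: w=[0.0000, 0.0000, 0.0001, 0.0192, 0.0612, 0.2256, 0.2953, 0.2476, 0.0673, 0.0407, 0.0349, 0.0080]  mean=1.3815  Neff=4.7388  idx=[4, 5, 5, 5, 6, 6, 6, 7, 7, 7, 8, 9]
step 2: w=[0.0054, 0.0415, 0.0415, 0.0415, 0.1170, 0.1170, 0.1170, 0.1287, 0.1287, 0.1287, 0.0766, 0.0561]  mean=1.6457  Neff=9.5223  idx=[2, 4, 4, 5, 6, 6, 7, 8, 8, 9, 10, 11]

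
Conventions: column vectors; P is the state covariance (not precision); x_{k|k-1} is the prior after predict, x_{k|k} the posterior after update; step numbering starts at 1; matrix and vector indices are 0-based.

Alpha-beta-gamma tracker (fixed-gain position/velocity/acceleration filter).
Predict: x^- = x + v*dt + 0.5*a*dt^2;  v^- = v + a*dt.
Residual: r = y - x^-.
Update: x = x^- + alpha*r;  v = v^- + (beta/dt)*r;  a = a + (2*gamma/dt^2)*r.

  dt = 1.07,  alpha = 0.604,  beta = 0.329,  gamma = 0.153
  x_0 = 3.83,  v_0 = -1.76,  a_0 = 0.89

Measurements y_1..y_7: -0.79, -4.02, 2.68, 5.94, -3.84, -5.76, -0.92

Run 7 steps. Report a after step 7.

step 1: x_pred=2.4563  r=-3.2463  x^+=0.4955  v^+=-1.8059  a^+=0.0224
step 2: x_pred=-1.4239  r=-2.5961  x^+=-2.9920  v^+=-2.5802  a^+=-0.6715
step 3: x_pred=-6.1371  r=8.8171  x^+=-0.8116  v^+=-0.5876  a^+=1.6851
step 4: x_pred=-0.4757  r=6.4157  x^+=3.3994  v^+=3.1881  a^+=3.3998
step 5: x_pred=8.7569  r=-12.5969  x^+=1.1484  v^+=2.9527  a^+=0.0330
step 6: x_pred=4.3266  r=-10.0866  x^+=-1.7657  v^+=-0.1134  a^+=-2.6629
step 7: x_pred=-3.4114  r=2.4914  x^+=-1.9066  v^+=-2.1966  a^+=-1.9970

a_post = -1.9970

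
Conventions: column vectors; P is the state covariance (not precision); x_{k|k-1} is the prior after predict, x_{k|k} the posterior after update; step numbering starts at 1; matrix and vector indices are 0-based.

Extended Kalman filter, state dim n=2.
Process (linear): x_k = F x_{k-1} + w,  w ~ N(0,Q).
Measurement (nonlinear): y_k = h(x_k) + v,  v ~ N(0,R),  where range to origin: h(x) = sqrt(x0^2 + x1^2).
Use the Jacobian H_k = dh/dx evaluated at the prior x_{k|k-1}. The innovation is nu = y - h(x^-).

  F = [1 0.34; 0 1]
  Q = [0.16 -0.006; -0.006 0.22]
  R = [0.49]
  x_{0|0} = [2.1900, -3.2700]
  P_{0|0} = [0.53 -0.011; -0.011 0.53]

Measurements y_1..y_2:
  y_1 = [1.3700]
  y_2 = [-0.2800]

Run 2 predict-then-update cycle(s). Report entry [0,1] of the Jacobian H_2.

H_jac[0,1] = -0.9937

step 1: x^-=[1.0782, -3.2700]  P^-=[0.7438 0.1632; 0.1632 0.7500]  H_jac=[0.3131 -0.9497]  S=[1.1423]  K=[0.0682; -0.5788]  nu=[-2.0732]  x^+=[0.9368, -2.0701]  P^+=[0.7385 0.2083; 0.2083 0.3673]
step 2: x^-=[0.2330, -2.0701]  P^-=[1.0826 0.3272; 0.3272 0.5873]  H_jac=[0.1118 -0.9937]  S=[1.0108]  K=[-0.2019; -0.5412]  nu=[-2.3631]  x^+=[0.7100, -0.7911]  P^+=[1.0414 0.2167; 0.2167 0.2913]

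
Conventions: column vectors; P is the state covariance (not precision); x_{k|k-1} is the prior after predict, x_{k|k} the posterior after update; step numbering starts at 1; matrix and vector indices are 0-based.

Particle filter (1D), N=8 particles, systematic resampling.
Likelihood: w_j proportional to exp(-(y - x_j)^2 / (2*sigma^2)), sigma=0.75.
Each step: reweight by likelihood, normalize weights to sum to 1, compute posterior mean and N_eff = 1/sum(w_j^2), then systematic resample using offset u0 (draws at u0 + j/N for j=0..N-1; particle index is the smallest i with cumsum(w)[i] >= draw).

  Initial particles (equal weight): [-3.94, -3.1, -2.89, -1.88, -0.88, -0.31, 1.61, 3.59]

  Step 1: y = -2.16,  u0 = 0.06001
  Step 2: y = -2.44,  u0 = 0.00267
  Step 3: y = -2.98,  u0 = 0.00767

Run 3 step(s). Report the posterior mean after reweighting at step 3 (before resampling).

step 1: w=[0.0254, 0.1939, 0.2648, 0.3966, 0.0991, 0.0203, 0.0000, 0.0000]  mean=-2.3053  Neff=3.6256  idx=[1, 1, 2, 2, 3, 3, 3, 4]
step 2: w=[0.1254, 0.1254, 0.1543, 0.1543, 0.1398, 0.1398, 0.1398, 0.0212]  mean=-2.4765  Neff=7.2391  idx=[0, 1, 2, 2, 3, 4, 5, 6]
step 3: w=[0.1652, 0.1652, 0.1661, 0.1661, 0.1661, 0.0571, 0.0571, 0.0571]  mean=-2.7864  Neff=6.7959  idx=[0, 0, 1, 2, 3, 3, 4, 5]

post_mean = -2.7864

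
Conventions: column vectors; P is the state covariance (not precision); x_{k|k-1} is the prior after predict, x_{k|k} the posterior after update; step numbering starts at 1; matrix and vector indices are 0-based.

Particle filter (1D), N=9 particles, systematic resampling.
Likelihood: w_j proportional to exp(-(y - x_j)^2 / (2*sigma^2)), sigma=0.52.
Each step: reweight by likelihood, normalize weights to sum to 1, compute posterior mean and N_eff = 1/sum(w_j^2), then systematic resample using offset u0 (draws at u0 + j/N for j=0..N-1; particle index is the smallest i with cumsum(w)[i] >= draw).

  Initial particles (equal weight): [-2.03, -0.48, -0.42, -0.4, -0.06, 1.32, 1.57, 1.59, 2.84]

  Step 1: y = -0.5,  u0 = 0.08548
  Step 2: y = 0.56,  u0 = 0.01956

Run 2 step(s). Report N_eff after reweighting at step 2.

step 1: w=[0.0036, 0.2712, 0.2682, 0.2664, 0.1897, 0.0006, 0.0001, 0.0001, 0.0000]  mean=-0.3670  Neff=3.9601  idx=[1, 1, 2, 2, 2, 3, 3, 4, 4]
step 2: w=[0.0637, 0.0637, 0.0797, 0.0797, 0.0797, 0.0856, 0.0856, 0.2312, 0.2312]  mean=-0.2578  Neff=6.7248  idx=[0, 2, 3, 4, 6, 7, 7, 8, 8]

N_eff = 6.7248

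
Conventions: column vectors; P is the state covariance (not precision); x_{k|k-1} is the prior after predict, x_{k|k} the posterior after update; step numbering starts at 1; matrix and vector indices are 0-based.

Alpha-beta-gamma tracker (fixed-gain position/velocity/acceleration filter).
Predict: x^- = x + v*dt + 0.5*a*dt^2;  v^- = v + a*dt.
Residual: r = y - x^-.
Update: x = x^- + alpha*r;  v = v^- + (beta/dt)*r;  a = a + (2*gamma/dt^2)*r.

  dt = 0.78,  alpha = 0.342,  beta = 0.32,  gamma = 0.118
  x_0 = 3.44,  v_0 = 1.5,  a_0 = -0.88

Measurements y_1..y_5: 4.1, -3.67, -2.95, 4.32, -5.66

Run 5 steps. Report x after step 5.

step 1: x_pred=4.3423  r=-0.2423  x^+=4.2594  v^+=0.7142  a^+=-0.9740
step 2: x_pred=4.5202  r=-8.1902  x^+=1.7192  v^+=-3.4056  a^+=-4.1510
step 3: x_pred=-2.1999  r=-0.7501  x^+=-2.4565  v^+=-6.9511  a^+=-4.4419
step 4: x_pred=-9.2296  r=13.5496  x^+=-4.5956  v^+=-4.8570  a^+=0.8140
step 5: x_pred=-8.1365  r=2.4765  x^+=-7.2895  v^+=-3.2061  a^+=1.7746

x_post = -7.2895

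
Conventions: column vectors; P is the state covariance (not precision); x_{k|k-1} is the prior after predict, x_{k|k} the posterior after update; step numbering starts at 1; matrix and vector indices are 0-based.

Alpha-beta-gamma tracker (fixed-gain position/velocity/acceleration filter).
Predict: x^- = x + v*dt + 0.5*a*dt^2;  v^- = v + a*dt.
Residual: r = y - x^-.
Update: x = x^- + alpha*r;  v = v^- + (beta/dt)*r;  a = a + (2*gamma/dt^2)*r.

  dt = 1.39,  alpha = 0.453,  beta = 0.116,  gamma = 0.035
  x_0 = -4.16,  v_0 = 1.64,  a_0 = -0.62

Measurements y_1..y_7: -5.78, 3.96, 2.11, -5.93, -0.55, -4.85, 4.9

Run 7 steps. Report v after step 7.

v_post = -1.5294

step 1: x_pred=-2.4794  r=-3.3006  x^+=-3.9745  v^+=0.5028  a^+=-0.7396
step 2: x_pred=-3.9902  r=7.9502  x^+=-0.3888  v^+=0.1382  a^+=-0.4515
step 3: x_pred=-0.6329  r=2.7429  x^+=0.6096  v^+=-0.2605  a^+=-0.3522
step 4: x_pred=-0.0927  r=-5.8373  x^+=-2.7370  v^+=-1.2372  a^+=-0.5637
step 5: x_pred=-5.0013  r=4.4513  x^+=-2.9848  v^+=-1.6492  a^+=-0.4024
step 6: x_pred=-5.6660  r=0.8160  x^+=-5.2963  v^+=-2.1404  a^+=-0.3728
step 7: x_pred=-8.6317  r=13.5317  x^+=-2.5019  v^+=-1.5294  a^+=0.1174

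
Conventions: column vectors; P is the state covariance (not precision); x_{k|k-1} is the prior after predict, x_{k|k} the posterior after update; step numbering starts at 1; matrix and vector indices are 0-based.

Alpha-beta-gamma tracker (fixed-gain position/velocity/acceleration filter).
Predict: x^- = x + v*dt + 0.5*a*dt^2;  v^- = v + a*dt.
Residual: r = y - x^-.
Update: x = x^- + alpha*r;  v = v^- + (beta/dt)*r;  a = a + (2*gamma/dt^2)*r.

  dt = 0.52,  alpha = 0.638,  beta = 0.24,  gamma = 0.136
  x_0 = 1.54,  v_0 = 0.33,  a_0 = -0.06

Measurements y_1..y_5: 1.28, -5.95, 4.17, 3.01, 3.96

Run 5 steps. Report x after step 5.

x_post = 3.4648

step 1: x_pred=1.7035  r=-0.4235  x^+=1.4333  v^+=0.1033  a^+=-0.4860
step 2: x_pred=1.4213  r=-7.3713  x^+=-3.2816  v^+=-3.5515  a^+=-7.9009
step 3: x_pred=-6.1966  r=10.3666  x^+=0.4173  v^+=-2.8754  a^+=2.5270
step 4: x_pred=-0.7363  r=3.7463  x^+=1.6538  v^+=0.1676  a^+=6.2954
step 5: x_pred=2.5922  r=1.3678  x^+=3.4648  v^+=4.0726  a^+=7.6714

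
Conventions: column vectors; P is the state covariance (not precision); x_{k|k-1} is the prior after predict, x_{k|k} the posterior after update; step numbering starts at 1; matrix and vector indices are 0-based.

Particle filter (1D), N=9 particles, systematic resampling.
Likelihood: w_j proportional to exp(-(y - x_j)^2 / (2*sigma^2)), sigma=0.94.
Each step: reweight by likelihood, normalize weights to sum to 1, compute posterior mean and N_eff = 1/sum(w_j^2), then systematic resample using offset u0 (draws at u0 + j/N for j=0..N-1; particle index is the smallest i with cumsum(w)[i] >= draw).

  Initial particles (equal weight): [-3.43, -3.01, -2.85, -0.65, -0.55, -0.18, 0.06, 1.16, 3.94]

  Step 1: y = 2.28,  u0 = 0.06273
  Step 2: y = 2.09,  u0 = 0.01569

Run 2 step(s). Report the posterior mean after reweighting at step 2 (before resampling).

step 1: w=[0.0000, 0.0000, 0.0000, 0.0095, 0.0132, 0.0400, 0.0755, 0.6036, 0.2581]  mean=1.7012  Neff=2.2801  idx=[6, 7, 7, 7, 7, 7, 7, 8, 8]
step 2: w=[0.0239, 0.1509, 0.1509, 0.1509, 0.1509, 0.1509, 0.1509, 0.0355, 0.0355]  mean=1.3310  Neff=7.1616  idx=[0, 1, 2, 3, 3, 4, 5, 6, 6]

post_mean = 1.3310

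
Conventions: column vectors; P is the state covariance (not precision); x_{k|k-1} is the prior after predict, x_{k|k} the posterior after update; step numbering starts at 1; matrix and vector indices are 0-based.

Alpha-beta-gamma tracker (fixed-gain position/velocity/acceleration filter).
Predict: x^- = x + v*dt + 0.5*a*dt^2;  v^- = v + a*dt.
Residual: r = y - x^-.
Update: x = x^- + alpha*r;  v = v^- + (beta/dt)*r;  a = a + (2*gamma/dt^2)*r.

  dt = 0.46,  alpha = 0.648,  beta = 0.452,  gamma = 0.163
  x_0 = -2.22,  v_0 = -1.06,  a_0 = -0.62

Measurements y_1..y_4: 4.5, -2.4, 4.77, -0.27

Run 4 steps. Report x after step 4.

x_post = 2.0257

step 1: x_pred=-2.7732  r=7.2732  x^+=1.9398  v^+=5.8015  a^+=10.5854
step 2: x_pred=5.7285  r=-8.1285  x^+=0.4612  v^+=2.6837  a^+=-1.9377
step 3: x_pred=1.4907  r=3.2793  x^+=3.6157  v^+=5.0146  a^+=3.1146
step 4: x_pred=6.2519  r=-6.5219  x^+=2.0257  v^+=0.0388  a^+=-6.9334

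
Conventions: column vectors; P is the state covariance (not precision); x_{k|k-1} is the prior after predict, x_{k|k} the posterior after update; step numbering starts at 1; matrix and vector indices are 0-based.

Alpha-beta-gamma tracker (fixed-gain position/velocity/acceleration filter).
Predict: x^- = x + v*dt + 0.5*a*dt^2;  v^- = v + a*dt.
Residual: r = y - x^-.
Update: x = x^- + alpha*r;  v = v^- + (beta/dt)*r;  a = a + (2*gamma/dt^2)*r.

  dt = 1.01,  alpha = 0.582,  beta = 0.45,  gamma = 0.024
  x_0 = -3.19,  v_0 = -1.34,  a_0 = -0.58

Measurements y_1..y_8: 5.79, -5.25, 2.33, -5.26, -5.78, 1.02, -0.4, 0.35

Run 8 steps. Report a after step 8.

a_post = 0.0080

step 1: x_pred=-4.8392  r=10.6292  x^+=1.3470  v^+=2.8100  a^+=-0.0799
step 2: x_pred=4.1443  r=-9.3943  x^+=-1.3232  v^+=-1.4563  a^+=-0.5219
step 3: x_pred=-3.0602  r=5.3902  x^+=0.0769  v^+=0.4182  a^+=-0.2683
step 4: x_pred=0.3625  r=-5.6225  x^+=-2.9098  v^+=-2.3578  a^+=-0.5328
step 5: x_pred=-5.5630  r=-0.2170  x^+=-5.6893  v^+=-2.9927  a^+=-0.5430
step 6: x_pred=-8.9888  r=10.0088  x^+=-3.1637  v^+=0.9183  a^+=-0.0721
step 7: x_pred=-2.2730  r=1.8730  x^+=-1.1829  v^+=1.6800  a^+=0.0161
step 8: x_pred=0.5220  r=-0.1720  x^+=0.4219  v^+=1.6195  a^+=0.0080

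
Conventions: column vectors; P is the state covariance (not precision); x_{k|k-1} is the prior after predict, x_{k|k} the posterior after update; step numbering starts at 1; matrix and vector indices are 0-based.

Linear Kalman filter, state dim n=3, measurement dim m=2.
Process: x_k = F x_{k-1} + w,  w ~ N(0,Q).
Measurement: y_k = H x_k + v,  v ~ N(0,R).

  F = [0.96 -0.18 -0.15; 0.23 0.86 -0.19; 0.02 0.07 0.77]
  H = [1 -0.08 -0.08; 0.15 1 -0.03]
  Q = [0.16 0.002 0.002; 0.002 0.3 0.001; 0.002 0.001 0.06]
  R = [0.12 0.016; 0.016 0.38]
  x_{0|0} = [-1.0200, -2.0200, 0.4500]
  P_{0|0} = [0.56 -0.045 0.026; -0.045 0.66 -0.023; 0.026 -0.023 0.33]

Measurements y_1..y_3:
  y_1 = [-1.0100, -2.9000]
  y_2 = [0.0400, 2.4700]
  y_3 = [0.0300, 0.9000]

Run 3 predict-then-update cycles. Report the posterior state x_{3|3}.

x_post = [-0.0161, 0.6218, -0.1835]

step 1: x^-=[-0.6831, -2.0573, 0.1847]  P^-=[0.7117 -0.0059 -0.0140; -0.0059 0.8171 -0.0169; -0.0140 -0.0169 0.2573]  S=[0.8416 0.0541; 0.0541 1.2127]  K=[0.8447 0.0459; -0.1267 0.6791; -0.0381 -0.0203]  nu=[-0.4767, -0.7347]  x^+=[-1.1194, -2.4958, 0.2178]  P^+=[0.1046 0.0157 0.0153; 0.0157 0.2536 -0.0030; 0.0153 -0.0030 0.2555]
step 2: x^-=[-0.6581, -2.4453, -0.0294]  P^-=[0.2603 0.0024 -0.0160; 0.0024 0.5082 -0.0194; -0.0160 -0.0194 0.2130]  S=[0.3869 0.0195; 0.0195 0.8962]  K=[0.6741 0.0322; -0.1236 0.5707; -0.0799 -0.0297]  nu=[0.5001, 5.0131]  x^+=[-0.1598, 0.3540, -0.2182]  P^+=[0.0828 0.0108 0.0061; 0.0108 0.2131 -0.0072; 0.0061 -0.0072 0.2096]
step 3: x^-=[-0.1844, 0.3092, -0.1464]  P^-=[0.2420 0.0011 -0.0170; 0.0011 0.4756 -0.0197; -0.0170 -0.0197 0.1848]  S=[0.3685 0.0180; 0.0180 0.8629]  K=[0.6587 0.0302; -0.1232 0.5546; -0.0806 -0.0305]  nu=[0.2274, 0.6141]  x^+=[-0.0161, 0.6218, -0.1835]  P^+=[0.0806 0.0100 0.0037; 0.0100 0.2070 -0.0080; 0.0037 -0.0080 0.1815]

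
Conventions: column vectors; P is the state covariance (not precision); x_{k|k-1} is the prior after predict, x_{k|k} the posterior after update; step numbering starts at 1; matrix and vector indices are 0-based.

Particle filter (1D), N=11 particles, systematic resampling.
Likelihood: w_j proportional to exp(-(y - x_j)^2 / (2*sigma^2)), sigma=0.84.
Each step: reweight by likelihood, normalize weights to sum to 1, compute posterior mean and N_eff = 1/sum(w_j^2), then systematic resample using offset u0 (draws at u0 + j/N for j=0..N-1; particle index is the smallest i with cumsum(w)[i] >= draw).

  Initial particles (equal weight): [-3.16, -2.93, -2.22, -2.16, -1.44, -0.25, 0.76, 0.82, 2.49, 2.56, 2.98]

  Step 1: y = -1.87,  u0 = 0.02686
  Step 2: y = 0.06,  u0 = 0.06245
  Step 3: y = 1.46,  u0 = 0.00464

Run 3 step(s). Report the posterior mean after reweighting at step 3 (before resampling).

post_mean = -1.4451

step 1: w=[0.0839, 0.1231, 0.2502, 0.2571, 0.2394, 0.0425, 0.0020, 0.0016, 0.0000, 0.0000, 0.0000]  mean=-2.0894  Neff=4.7601  idx=[0, 1, 2, 2, 2, 3, 3, 3, 4, 4, 4]
step 2: w=[0.0008, 0.0023, 0.0323, 0.0323, 0.0323, 0.0391, 0.0391, 0.0391, 0.2609, 0.2609, 0.2609]  mean=-1.6048  Neff=4.7185  idx=[3, 6, 8, 8, 8, 9, 9, 9, 10, 10, 10]
step 3: w=[0.0029, 0.0040, 0.1103, 0.1103, 0.1103, 0.1103, 0.1103, 0.1103, 0.1103, 0.1103, 0.1103]  mean=-1.4451  Neff=9.1229  idx=[1, 2, 3, 4, 5, 6, 6, 7, 8, 9, 10]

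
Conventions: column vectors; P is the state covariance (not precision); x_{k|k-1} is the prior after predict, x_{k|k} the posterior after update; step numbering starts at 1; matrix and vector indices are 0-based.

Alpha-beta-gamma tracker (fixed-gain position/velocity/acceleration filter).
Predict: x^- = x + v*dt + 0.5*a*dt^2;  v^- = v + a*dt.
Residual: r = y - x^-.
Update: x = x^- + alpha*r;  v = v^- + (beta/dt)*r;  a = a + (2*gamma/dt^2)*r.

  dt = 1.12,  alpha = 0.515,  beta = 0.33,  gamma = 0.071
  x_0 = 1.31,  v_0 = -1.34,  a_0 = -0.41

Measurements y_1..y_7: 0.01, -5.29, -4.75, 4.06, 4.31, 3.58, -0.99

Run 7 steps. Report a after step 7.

step 1: x_pred=-0.4480  r=0.4580  x^+=-0.2121  v^+=-1.6643  a^+=-0.3582
step 2: x_pred=-2.3007  r=-2.9893  x^+=-3.8402  v^+=-2.9462  a^+=-0.6965
step 3: x_pred=-7.5768  r=2.8268  x^+=-6.1210  v^+=-2.8934  a^+=-0.3766
step 4: x_pred=-9.5978  r=13.6578  x^+=-2.5640  v^+=0.7090  a^+=1.1695
step 5: x_pred=-1.0364  r=5.3464  x^+=1.7170  v^+=3.5942  a^+=1.7748
step 6: x_pred=6.8556  r=-3.2756  x^+=5.1687  v^+=4.6168  a^+=1.4039
step 7: x_pred=11.2200  r=-12.2100  x^+=4.9318  v^+=2.5916  a^+=0.0218

a_post = 0.0218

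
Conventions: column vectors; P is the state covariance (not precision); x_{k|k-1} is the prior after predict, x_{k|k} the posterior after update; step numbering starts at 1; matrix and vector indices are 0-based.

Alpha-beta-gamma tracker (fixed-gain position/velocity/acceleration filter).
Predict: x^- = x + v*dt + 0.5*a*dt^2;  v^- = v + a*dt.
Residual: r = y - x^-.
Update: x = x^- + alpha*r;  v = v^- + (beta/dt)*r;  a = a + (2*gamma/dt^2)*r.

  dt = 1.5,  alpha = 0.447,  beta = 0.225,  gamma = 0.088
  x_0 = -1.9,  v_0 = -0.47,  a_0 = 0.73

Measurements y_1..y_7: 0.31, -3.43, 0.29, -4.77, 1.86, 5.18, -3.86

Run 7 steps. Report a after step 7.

a_post = -0.7561

step 1: x_pred=-1.7837  r=2.0938  x^+=-0.8478  v^+=0.9391  a^+=0.8938
step 2: x_pred=1.5663  r=-4.9962  x^+=-0.6671  v^+=1.5303  a^+=0.5030
step 3: x_pred=2.1942  r=-1.9042  x^+=1.3430  v^+=1.9991  a^+=0.3540
step 4: x_pred=4.7399  r=-9.5099  x^+=0.4890  v^+=1.1036  a^+=-0.3899
step 5: x_pred=1.7058  r=0.1542  x^+=1.7747  v^+=0.5419  a^+=-0.3778
step 6: x_pred=2.1626  r=3.0174  x^+=3.5114  v^+=0.4278  a^+=-0.1418
step 7: x_pred=3.9936  r=-7.8536  x^+=0.4830  v^+=-0.9629  a^+=-0.7561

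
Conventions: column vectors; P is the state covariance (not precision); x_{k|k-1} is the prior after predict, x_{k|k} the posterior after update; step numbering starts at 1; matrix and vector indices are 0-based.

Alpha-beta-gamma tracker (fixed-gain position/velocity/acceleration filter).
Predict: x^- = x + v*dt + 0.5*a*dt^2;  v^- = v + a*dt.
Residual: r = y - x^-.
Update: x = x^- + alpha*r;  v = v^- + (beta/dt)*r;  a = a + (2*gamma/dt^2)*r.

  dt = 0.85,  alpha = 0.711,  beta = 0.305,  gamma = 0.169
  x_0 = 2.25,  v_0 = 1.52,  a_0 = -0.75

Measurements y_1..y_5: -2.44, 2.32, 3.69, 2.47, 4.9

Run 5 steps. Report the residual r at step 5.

step 1: x_pred=3.2711  r=-5.7111  x^+=-0.7895  v^+=-1.1668  a^+=-3.4217
step 2: x_pred=-3.0174  r=5.3374  x^+=0.7775  v^+=-2.1601  a^+=-0.9248
step 3: x_pred=-1.3927  r=5.0827  x^+=2.2211  v^+=-1.1224  a^+=1.4529
step 4: x_pred=1.7919  r=0.6781  x^+=2.2740  v^+=0.3559  a^+=1.7702
step 5: x_pred=3.2160  r=1.6840  x^+=4.4133  v^+=2.4648  a^+=2.5580

resid = 1.6840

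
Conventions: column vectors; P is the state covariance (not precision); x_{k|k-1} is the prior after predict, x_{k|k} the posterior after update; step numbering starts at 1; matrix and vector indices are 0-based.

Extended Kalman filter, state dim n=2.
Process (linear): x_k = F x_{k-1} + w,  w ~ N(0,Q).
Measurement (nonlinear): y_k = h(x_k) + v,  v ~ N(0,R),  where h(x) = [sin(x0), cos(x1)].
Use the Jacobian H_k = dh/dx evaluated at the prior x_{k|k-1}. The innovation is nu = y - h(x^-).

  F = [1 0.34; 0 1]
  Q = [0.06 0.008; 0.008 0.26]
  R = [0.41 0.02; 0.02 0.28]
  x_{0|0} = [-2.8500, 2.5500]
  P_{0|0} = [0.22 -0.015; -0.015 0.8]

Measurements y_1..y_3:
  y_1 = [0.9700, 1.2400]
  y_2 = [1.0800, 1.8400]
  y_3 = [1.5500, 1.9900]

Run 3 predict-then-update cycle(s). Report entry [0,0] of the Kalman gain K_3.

step 1: x^-=[-1.9830, 2.5500]  P^-=[0.3623 0.2650; 0.2650 1.0600]  H_jac=[-0.4006 0.0000; 0.0000 -0.5577]  S=[0.4681 0.0792; 0.0792 0.6097]  K=[-0.2751 -0.2067; -0.0641 -0.9613]  nu=[1.8862, 2.0701]  x^+=[-2.9296, 0.4391]  P^+=[0.2918 0.1136; 0.1136 0.4849]
step 2: x^-=[-2.7803, 0.4391]  P^-=[0.4851 0.2865; 0.2865 0.7449]  H_jac=[-0.9355 0.0000; 0.0000 -0.4251]  S=[0.8345 0.1339; 0.1339 0.4146]  K=[-0.5238 -0.1245; -0.2094 -0.6961]  nu=[1.4334, 0.9349]  x^+=[-3.6476, -0.5119]  P^+=[0.2322 0.1067; 0.1067 0.4683]
step 3: x^-=[-3.8217, -0.5119]  P^-=[0.4189 0.2739; 0.2739 0.7283]  H_jac=[-0.7775 0.0000; 0.0000 0.4898]  S=[0.6632 -0.0843; -0.0843 0.4547]  K=[-0.4645 0.2089; -0.2267 0.7425]  nu=[0.9211, 1.1182]  x^+=[-4.0160, 0.1095]  P^+=[0.2396 0.1004; 0.1004 0.4152]

K[0,0] = -0.4645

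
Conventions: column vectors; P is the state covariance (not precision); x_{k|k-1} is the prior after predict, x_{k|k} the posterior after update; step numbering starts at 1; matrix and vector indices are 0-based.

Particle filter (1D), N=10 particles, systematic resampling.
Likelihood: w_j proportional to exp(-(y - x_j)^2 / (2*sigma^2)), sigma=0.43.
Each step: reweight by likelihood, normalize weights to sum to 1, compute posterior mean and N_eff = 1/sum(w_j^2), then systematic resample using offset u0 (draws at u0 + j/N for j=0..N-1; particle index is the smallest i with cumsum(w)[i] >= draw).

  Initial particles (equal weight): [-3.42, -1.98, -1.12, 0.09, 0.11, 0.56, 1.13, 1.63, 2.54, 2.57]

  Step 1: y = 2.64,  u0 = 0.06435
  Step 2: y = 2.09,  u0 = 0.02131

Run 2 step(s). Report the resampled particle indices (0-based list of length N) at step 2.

resampled_idx = [0, 1, 2, 3, 4, 5, 6, 7, 8, 9]

step 1: w=[0.0000, 0.0000, 0.0000, 0.0000, 0.0000, 0.0000, 0.0010, 0.0313, 0.4805, 0.4872]  mean=2.5247  Neff=2.1313  idx=[8, 8, 8, 8, 8, 9, 9, 9, 9, 9]
step 2: w=[0.1038, 0.1038, 0.1038, 0.1038, 0.1038, 0.0962, 0.0962, 0.0962, 0.0962, 0.0962]  mean=2.5544  Neff=9.9858  idx=[0, 1, 2, 3, 4, 5, 6, 7, 8, 9]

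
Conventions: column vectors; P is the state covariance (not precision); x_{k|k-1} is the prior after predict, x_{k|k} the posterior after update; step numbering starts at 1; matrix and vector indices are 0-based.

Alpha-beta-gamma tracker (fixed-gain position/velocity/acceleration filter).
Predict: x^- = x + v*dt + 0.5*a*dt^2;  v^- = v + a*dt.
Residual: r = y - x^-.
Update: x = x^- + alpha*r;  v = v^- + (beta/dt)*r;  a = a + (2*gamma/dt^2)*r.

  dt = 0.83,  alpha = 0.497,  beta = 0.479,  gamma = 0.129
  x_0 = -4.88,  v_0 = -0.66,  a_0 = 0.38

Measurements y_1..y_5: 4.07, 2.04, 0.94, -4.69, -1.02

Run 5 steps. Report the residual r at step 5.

step 1: x_pred=-5.2969  r=9.3669  x^+=-0.6416  v^+=5.0611  a^+=3.8880
step 2: x_pred=4.8984  r=-2.8584  x^+=3.4778  v^+=6.6386  a^+=2.8175
step 3: x_pred=9.9583  r=-9.0183  x^+=5.4762  v^+=3.7726  a^+=-0.5599
step 4: x_pred=8.4146  r=-13.1046  x^+=1.9016  v^+=-4.2549  a^+=-5.4677
step 5: x_pred=-3.5133  r=2.4933  x^+=-2.2742  v^+=-7.3542  a^+=-4.5339

resid = 2.4933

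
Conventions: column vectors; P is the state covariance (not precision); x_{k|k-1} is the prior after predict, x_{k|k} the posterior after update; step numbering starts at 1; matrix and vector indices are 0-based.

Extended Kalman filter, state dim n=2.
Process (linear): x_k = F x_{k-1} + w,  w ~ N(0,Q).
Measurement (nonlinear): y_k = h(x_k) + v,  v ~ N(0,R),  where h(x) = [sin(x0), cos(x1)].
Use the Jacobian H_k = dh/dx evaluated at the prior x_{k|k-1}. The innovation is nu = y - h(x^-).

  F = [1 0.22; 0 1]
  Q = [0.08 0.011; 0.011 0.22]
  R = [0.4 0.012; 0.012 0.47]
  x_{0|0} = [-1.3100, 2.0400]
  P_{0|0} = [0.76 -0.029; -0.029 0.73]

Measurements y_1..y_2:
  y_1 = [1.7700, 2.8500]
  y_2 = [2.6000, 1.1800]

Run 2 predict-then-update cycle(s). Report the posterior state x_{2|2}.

step 1: x^-=[-0.8612, 2.0400]  P^-=[0.8626 0.1426; 0.1426 0.9500]  H_jac=[0.6515 0.0000; 0.0000 -0.8919]  S=[0.7662 -0.0709; -0.0709 1.2258]  K=[0.7278 -0.0617; 0.0576 -0.6879]  nu=[2.5286, 3.3022]  x^+=[0.7755, -0.0860]  P^+=[0.4457 0.0227; 0.0227 0.3617]
step 2: x^-=[0.7566, -0.0860]  P^-=[0.5532 0.1133; 0.1133 0.5817]  H_jac=[0.7272 0.0000; 0.0000 0.0859]  S=[0.6925 0.0191; 0.0191 0.4743]  K=[0.5810 -0.0029; 0.1162 0.1006]  nu=[1.9136, 0.1837]  x^+=[1.8678, 0.1549]  P^+=[0.3195 0.0656; 0.0656 0.5671]

x_post = [1.8678, 0.1549]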